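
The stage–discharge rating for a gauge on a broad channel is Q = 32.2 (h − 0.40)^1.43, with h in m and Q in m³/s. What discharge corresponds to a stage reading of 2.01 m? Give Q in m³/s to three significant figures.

Q = 32.2 × (2.01 − 0.40)^1.43 = 32.2 × 1.61^1.43 = 63.62 m³/s

63.6 m³/s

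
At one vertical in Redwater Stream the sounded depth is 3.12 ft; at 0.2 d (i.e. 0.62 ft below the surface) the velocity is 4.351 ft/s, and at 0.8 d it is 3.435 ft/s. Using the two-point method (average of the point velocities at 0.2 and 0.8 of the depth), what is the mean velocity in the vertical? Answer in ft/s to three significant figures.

3.89 ft/s

v̄ = (4.351 + 3.435) / 2 = 3.893 ft/s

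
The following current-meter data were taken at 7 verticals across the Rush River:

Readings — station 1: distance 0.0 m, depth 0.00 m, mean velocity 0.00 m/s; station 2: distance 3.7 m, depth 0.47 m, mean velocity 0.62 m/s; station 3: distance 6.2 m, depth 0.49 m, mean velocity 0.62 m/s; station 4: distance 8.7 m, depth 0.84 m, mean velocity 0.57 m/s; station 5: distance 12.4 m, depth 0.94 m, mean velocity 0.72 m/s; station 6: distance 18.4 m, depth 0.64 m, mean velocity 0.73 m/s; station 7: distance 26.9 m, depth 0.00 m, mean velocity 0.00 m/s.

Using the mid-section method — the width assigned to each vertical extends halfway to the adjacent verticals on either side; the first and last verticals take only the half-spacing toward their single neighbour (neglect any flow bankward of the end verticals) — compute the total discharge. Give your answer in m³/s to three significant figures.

9.82 m³/s

w_2 = (6.2 − 0.0)/2 = 3.1 m; q_2 = 0.62 × 0.47 × 3.1 = 0.9033 m³/s
w_3 = (8.7 − 3.7)/2 = 2.5 m; q_3 = 0.62 × 0.49 × 2.5 = 0.7595 m³/s
w_4 = (12.4 − 6.2)/2 = 3.1 m; q_4 = 0.57 × 0.84 × 3.1 = 1.484 m³/s
w_5 = (18.4 − 8.7)/2 = 4.85 m; q_5 = 0.72 × 0.94 × 4.85 = 3.282 m³/s
w_6 = (26.9 − 12.4)/2 = 7.25 m; q_6 = 0.73 × 0.64 × 7.25 = 3.387 m³/s
Stations 1, 7 contribute zero (depth or velocity is 0).
Q = Σ qᵢ = 9.817 m³/s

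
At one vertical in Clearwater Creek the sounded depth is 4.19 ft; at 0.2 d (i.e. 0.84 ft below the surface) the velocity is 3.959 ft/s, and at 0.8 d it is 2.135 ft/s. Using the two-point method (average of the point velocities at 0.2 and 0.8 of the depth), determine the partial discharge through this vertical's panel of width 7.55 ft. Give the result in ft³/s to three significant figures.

v̄ = (3.959 + 2.135) / 2 = 3.047 ft/s
q = v̄ × d × w = 3.047 × 4.19 × 7.55 = 96.39 ft³/s

96.4 ft³/s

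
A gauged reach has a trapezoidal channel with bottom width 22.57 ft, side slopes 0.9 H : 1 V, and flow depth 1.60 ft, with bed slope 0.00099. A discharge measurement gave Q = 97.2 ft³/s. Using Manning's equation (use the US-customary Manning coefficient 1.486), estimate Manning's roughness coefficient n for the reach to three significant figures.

A = (b + z·y)·y = (22.57 + 0.9×1.60)×1.60 = 38.42 ft²
P = b + 2y√(1+z²) = 22.57 + 2×1.60×√(1+0.9²) = 26.88 ft
R = A/P = 38.42/26.88 = 1.429 ft
n = (1.486/Q)·A·R^(2/3)·S^(1/2) = (1.486/97.2) × 38.42 × 1.269 × 0.03146 = 0.02345

0.0234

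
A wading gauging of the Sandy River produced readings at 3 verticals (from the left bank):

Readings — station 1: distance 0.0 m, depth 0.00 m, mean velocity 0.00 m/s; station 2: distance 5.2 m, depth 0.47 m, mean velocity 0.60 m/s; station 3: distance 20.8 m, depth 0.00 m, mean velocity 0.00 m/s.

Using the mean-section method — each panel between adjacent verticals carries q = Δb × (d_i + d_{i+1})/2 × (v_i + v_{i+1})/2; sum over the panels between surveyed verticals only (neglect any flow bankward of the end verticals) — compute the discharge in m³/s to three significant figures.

Panel 1-2: Δb = 5.2 m, d̄ = (0.00+0.47)/2 = 0.235, v̄ = (0.00+0.60)/2 = 0.3 → q = 5.2×0.235×0.3 = 0.3666 m³/s
Panel 2-3: Δb = 15.6 m, d̄ = (0.47+0.00)/2 = 0.235, v̄ = (0.60+0.00)/2 = 0.3 → q = 15.6×0.235×0.3 = 1.100 m³/s
Q = Σ q = 1.466 m³/s

1.47 m³/s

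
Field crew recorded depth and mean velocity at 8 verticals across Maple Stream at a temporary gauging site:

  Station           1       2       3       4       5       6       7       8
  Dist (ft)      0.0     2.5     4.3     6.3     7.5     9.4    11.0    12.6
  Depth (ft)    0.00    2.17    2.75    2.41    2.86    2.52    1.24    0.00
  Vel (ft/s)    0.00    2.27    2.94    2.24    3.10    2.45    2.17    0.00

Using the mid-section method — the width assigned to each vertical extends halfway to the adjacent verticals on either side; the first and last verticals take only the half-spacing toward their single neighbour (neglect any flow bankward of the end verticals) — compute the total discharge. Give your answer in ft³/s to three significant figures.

w_2 = (4.3 − 0.0)/2 = 2.15 ft; q_2 = 2.27 × 2.17 × 2.15 = 10.59 ft³/s
w_3 = (6.3 − 2.5)/2 = 1.9 ft; q_3 = 2.94 × 2.75 × 1.9 = 15.36 ft³/s
w_4 = (7.5 − 4.3)/2 = 1.6 ft; q_4 = 2.24 × 2.41 × 1.6 = 8.637 ft³/s
w_5 = (9.4 − 6.3)/2 = 1.55 ft; q_5 = 3.10 × 2.86 × 1.55 = 13.74 ft³/s
w_6 = (11.0 − 7.5)/2 = 1.75 ft; q_6 = 2.45 × 2.52 × 1.75 = 10.80 ft³/s
w_7 = (12.6 − 9.4)/2 = 1.6 ft; q_7 = 2.17 × 1.24 × 1.6 = 4.305 ft³/s
Stations 1, 8 contribute zero (depth or velocity is 0).
Q = Σ qᵢ = 63.44 ft³/s

63.4 ft³/s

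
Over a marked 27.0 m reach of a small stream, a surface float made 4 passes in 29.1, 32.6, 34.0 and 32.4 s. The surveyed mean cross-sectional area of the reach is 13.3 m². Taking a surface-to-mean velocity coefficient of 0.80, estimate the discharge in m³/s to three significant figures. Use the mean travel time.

t̄ = (29.1 + 32.6 + 34.0 + 32.4) / 4 = 32.025 s
v_surface = L / t̄ = 27.0 / 32.025 = 0.8431 m/s
v_mean = 0.80 × 0.8431 = 0.6745 m/s
Q = A × v_mean = 13.3 × 0.6745 = 8.970 m³/s

8.97 m³/s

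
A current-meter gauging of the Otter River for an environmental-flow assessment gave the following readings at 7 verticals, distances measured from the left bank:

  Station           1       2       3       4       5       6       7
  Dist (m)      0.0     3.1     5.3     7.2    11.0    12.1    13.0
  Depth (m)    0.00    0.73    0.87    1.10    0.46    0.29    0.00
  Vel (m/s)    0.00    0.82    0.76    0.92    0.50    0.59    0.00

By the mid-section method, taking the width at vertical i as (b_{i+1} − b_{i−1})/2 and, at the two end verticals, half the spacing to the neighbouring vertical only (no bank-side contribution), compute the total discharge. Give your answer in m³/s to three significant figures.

6.56 m³/s

w_2 = (5.3 − 0.0)/2 = 2.65 m; q_2 = 0.82 × 0.73 × 2.65 = 1.586 m³/s
w_3 = (7.2 − 3.1)/2 = 2.05 m; q_3 = 0.76 × 0.87 × 2.05 = 1.355 m³/s
w_4 = (11.0 − 5.3)/2 = 2.85 m; q_4 = 0.92 × 1.10 × 2.85 = 2.884 m³/s
w_5 = (12.1 − 7.2)/2 = 2.45 m; q_5 = 0.50 × 0.46 × 2.45 = 0.5635 m³/s
w_6 = (13.0 − 11.0)/2 = 1 m; q_6 = 0.59 × 0.29 × 1 = 0.1711 m³/s
Stations 1, 7 contribute zero (depth or velocity is 0).
Q = Σ qᵢ = 6.561 m³/s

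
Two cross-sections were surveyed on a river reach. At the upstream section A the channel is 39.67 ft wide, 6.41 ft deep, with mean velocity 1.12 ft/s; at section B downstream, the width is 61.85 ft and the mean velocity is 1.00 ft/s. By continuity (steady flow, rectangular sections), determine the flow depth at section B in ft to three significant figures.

Q = A₁V₁ = (39.67×6.41) × 1.12 = 284.8 ft³/s
d₂ = Q/(b₂ V₂) = 284.8/(61.85×1.00) = 4.605 ft

4.60 ft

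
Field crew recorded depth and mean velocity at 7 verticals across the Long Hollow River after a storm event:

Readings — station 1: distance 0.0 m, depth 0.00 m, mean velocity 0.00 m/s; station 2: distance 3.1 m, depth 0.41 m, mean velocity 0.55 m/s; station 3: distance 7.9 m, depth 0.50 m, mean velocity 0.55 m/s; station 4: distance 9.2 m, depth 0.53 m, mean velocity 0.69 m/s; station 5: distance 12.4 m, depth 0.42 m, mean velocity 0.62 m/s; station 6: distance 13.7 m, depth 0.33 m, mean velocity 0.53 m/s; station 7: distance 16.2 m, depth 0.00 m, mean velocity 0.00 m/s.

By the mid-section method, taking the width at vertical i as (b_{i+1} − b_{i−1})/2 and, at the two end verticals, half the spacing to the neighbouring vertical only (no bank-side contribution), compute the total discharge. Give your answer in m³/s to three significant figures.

3.47 m³/s

w_2 = (7.9 − 0.0)/2 = 3.95 m; q_2 = 0.55 × 0.41 × 3.95 = 0.8907 m³/s
w_3 = (9.2 − 3.1)/2 = 3.05 m; q_3 = 0.55 × 0.50 × 3.05 = 0.8388 m³/s
w_4 = (12.4 − 7.9)/2 = 2.25 m; q_4 = 0.69 × 0.53 × 2.25 = 0.8228 m³/s
w_5 = (13.7 − 9.2)/2 = 2.25 m; q_5 = 0.62 × 0.42 × 2.25 = 0.5859 m³/s
w_6 = (16.2 − 12.4)/2 = 1.9 m; q_6 = 0.53 × 0.33 × 1.9 = 0.3323 m³/s
Stations 1, 7 contribute zero (depth or velocity is 0).
Q = Σ qᵢ = 3.471 m³/s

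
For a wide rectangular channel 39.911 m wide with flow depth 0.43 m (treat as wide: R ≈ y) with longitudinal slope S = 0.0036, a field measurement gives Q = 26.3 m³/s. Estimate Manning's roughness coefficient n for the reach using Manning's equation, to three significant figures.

0.0223

A = b·y = 39.911 × 0.43 = 17.16 m²
Wide channel: R ≈ y = 0.43 m
n = (1/Q)·A·R^(2/3)·S^(1/2) = (1/26.3) × 17.16 × 0.5697 × 0.06000 = 0.02230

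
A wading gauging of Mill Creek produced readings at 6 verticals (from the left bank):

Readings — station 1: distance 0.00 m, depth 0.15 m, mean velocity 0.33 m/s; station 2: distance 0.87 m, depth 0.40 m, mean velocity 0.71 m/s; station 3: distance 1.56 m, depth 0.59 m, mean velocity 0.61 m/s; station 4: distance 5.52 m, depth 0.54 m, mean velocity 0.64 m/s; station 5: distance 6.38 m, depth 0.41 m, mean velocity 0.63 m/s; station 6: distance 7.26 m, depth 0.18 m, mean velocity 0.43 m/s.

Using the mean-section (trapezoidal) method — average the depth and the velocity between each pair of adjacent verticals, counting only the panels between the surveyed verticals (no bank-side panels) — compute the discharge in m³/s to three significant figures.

Panel 1-2: Δb = 0.87 m, d̄ = (0.15+0.40)/2 = 0.275, v̄ = (0.33+0.71)/2 = 0.52 → q = 0.87×0.275×0.52 = 0.1244 m³/s
Panel 2-3: Δb = 0.69 m, d̄ = (0.40+0.59)/2 = 0.495, v̄ = (0.71+0.61)/2 = 0.66 → q = 0.69×0.495×0.66 = 0.2254 m³/s
Panel 3-4: Δb = 3.96 m, d̄ = (0.59+0.54)/2 = 0.565, v̄ = (0.61+0.64)/2 = 0.625 → q = 3.96×0.565×0.625 = 1.398 m³/s
Panel 4-5: Δb = 0.86 m, d̄ = (0.54+0.41)/2 = 0.475, v̄ = (0.64+0.63)/2 = 0.635 → q = 0.86×0.475×0.635 = 0.2594 m³/s
Panel 5-6: Δb = 0.88 m, d̄ = (0.41+0.18)/2 = 0.295, v̄ = (0.63+0.43)/2 = 0.53 → q = 0.88×0.295×0.53 = 0.1376 m³/s
Q = Σ q = 2.145 m³/s

2.15 m³/s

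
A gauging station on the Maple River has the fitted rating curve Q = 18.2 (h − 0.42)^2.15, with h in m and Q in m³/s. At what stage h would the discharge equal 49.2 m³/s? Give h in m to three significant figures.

h − h₀ = (Q/C)^(1/b) = (49.2/18.2)^(1/2.15) = 1.588 m
h = 0.42 + 1.588 = 2.008 m

2.01 m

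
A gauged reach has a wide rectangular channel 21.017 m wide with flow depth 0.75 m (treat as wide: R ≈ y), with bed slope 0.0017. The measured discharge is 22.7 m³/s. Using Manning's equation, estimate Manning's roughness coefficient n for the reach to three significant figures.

0.0236

A = b·y = 21.017 × 0.75 = 15.76 m²
Wide channel: R ≈ y = 0.75 m
n = (1/Q)·A·R^(2/3)·S^(1/2) = (1/22.7) × 15.76 × 0.8255 × 0.04123 = 0.02363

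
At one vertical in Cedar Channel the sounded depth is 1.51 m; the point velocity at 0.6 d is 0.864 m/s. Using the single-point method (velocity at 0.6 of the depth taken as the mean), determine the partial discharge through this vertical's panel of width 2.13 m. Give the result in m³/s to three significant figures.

2.78 m³/s

v̄ = v₀.₆ = 0.864 m/s
q = v̄ × d × w = 0.8640 × 1.51 × 2.13 = 2.779 m³/s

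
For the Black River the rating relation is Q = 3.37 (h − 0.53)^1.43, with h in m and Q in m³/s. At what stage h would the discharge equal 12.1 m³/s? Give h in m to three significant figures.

2.97 m

h − h₀ = (Q/C)^(1/b) = (12.1/3.37)^(1/1.43) = 2.445 m
h = 0.53 + 2.445 = 2.975 m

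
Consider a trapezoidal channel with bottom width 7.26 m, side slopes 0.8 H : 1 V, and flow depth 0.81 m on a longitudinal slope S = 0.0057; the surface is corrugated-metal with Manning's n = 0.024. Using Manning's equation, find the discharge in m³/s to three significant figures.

15.7 m³/s

A = (b + z·y)·y = (7.26 + 0.8×0.81)×0.81 = 6.405 m²
P = b + 2y√(1+z²) = 7.26 + 2×0.81×√(1+0.8²) = 9.335 m
R = A/P = 6.405/9.335 = 0.6862 m
Q = (1/n)·A·R^(2/3)·S^(1/2) = (1/0.024) × 6.405 × 0.6862^(2/3) × 0.0057^(1/2) = 15.68 m³/s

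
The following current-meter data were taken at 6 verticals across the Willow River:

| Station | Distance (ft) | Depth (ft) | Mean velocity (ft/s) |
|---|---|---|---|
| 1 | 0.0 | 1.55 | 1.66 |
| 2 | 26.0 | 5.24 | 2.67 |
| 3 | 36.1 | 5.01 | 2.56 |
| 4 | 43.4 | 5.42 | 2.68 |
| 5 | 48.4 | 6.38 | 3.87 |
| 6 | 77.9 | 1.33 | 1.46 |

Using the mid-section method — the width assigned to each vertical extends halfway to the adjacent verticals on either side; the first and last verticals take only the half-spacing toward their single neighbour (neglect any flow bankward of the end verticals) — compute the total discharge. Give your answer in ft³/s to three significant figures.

w_1 = (26.0 − 0.0)/2 = 13 ft; q_1 = 1.66 × 1.55 × 13 = 33.45 ft³/s
w_2 = (36.1 − 0.0)/2 = 18.05 ft; q_2 = 2.67 × 5.24 × 18.05 = 252.5 ft³/s
w_3 = (43.4 − 26.0)/2 = 8.7 ft; q_3 = 2.56 × 5.01 × 8.7 = 111.6 ft³/s
w_4 = (48.4 − 36.1)/2 = 6.15 ft; q_4 = 2.68 × 5.42 × 6.15 = 89.33 ft³/s
w_5 = (77.9 − 43.4)/2 = 17.25 ft; q_5 = 3.87 × 6.38 × 17.25 = 425.9 ft³/s
w_6 = (77.9 − 48.4)/2 = 14.75 ft; q_6 = 1.46 × 1.33 × 14.75 = 28.64 ft³/s
Q = Σ qᵢ = 941.5 ft³/s

941 ft³/s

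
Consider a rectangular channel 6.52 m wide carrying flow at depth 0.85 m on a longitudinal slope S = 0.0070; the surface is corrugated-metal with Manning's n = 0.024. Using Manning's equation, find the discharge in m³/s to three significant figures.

14.9 m³/s

A = b·y = 6.52 × 0.85 = 5.542 m²
P = b + 2y = 6.52 + 2×0.85 = 8.220 m
R = A/P = 5.542/8.220 = 0.6742 m
Q = (1/n)·A·R^(2/3)·S^(1/2) = (1/0.024) × 5.542 × 0.6742^(2/3) × 0.0070^(1/2) = 14.85 m³/s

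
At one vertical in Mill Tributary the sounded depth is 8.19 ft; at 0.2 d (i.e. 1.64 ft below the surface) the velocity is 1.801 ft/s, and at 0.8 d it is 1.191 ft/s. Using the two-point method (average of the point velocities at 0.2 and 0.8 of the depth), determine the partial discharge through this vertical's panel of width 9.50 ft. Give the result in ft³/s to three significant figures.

v̄ = (1.801 + 1.191) / 2 = 1.496 ft/s
q = v̄ × d × w = 1.496 × 8.19 × 9.50 = 116.4 ft³/s

116 ft³/s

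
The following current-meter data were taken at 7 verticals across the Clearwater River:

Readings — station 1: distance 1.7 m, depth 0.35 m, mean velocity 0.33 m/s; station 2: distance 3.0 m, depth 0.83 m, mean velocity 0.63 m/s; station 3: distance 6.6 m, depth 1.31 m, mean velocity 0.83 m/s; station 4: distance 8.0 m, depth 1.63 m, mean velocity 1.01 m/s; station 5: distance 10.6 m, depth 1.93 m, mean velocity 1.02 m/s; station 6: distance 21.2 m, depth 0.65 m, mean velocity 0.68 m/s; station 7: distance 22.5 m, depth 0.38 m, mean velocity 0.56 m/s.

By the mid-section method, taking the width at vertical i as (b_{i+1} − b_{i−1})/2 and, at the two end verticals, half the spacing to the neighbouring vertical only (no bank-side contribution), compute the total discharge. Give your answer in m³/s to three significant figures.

23.1 m³/s

w_1 = (3.0 − 1.7)/2 = 0.65 m; q_1 = 0.33 × 0.35 × 0.65 = 0.07508 m³/s
w_2 = (6.6 − 1.7)/2 = 2.45 m; q_2 = 0.63 × 0.83 × 2.45 = 1.281 m³/s
w_3 = (8.0 − 3.0)/2 = 2.5 m; q_3 = 0.83 × 1.31 × 2.5 = 2.718 m³/s
w_4 = (10.6 − 6.6)/2 = 2 m; q_4 = 1.01 × 1.63 × 2 = 3.293 m³/s
w_5 = (21.2 − 8.0)/2 = 6.6 m; q_5 = 1.02 × 1.93 × 6.6 = 12.99 m³/s
w_6 = (22.5 − 10.6)/2 = 5.95 m; q_6 = 0.68 × 0.65 × 5.95 = 2.630 m³/s
w_7 = (22.5 − 21.2)/2 = 0.65 m; q_7 = 0.56 × 0.38 × 0.65 = 0.1383 m³/s
Q = Σ qᵢ = 23.13 m³/s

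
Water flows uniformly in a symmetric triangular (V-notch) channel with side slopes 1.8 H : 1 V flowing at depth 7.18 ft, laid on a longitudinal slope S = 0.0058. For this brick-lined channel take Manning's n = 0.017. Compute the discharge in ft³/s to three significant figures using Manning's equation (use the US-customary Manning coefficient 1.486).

1320 ft³/s

A = z·y² = 1.8×7.18² = 92.79 ft²
P = 2y√(1+z²) = 2×7.18×√(1+1.8²) = 29.57 ft
R = A/P = 92.79/29.57 = 3.138 ft
Q = (1.486/n)·A·R^(2/3)·S^(1/2) = (1.486/0.017) × 92.79 × 3.138^(2/3) × 0.0058^(1/2) = 1324 ft³/s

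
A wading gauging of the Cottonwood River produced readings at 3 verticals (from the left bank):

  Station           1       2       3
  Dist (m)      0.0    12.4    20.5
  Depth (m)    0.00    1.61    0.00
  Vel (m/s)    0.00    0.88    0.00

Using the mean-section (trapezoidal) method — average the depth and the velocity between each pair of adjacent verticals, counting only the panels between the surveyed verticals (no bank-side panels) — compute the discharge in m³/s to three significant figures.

7.26 m³/s

Panel 1-2: Δb = 12.4 m, d̄ = (0.00+1.61)/2 = 0.805, v̄ = (0.00+0.88)/2 = 0.44 → q = 12.4×0.805×0.44 = 4.392 m³/s
Panel 2-3: Δb = 8.1 m, d̄ = (1.61+0.00)/2 = 0.805, v̄ = (0.88+0.00)/2 = 0.44 → q = 8.1×0.805×0.44 = 2.869 m³/s
Q = Σ q = 7.261 m³/s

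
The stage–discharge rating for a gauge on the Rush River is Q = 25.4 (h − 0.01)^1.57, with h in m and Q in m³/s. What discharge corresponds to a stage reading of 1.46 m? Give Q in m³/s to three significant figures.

45.5 m³/s

Q = 25.4 × (1.46 − 0.01)^1.57 = 25.4 × 1.45^1.57 = 45.52 m³/s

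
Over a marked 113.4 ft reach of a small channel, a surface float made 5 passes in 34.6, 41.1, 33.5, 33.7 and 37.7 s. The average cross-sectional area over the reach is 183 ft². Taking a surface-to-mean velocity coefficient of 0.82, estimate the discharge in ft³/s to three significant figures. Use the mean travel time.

t̄ = (34.6 + 41.1 + 33.5 + 33.7 + 37.7) / 5 = 36.12 s
v_surface = L / t̄ = 113.4 / 36.12 = 3.140 ft/s
v_mean = 0.82 × 3.140 = 2.574 ft/s
Q = A × v_mean = 183 × 2.574 = 471.1 ft³/s

471 ft³/s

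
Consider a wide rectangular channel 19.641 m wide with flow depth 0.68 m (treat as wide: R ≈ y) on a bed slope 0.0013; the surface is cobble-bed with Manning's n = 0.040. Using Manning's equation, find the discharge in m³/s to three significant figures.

9.31 m³/s

A = b·y = 19.641 × 0.68 = 13.36 m²
Wide channel: R ≈ y = 0.68 m
Q = (1/n)·A·R^(2/3)·S^(1/2) = (1/0.040) × 13.36 × 0.6800^(2/3) × 0.0013^(1/2) = 9.309 m³/s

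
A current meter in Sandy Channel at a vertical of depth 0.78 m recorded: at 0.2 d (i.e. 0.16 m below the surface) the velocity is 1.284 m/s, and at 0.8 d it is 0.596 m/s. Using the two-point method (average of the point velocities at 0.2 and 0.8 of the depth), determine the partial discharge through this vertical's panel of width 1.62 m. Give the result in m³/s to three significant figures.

1.19 m³/s

v̄ = (1.284 + 0.596) / 2 = 0.9400 m/s
q = v̄ × d × w = 0.9400 × 0.78 × 1.62 = 1.188 m³/s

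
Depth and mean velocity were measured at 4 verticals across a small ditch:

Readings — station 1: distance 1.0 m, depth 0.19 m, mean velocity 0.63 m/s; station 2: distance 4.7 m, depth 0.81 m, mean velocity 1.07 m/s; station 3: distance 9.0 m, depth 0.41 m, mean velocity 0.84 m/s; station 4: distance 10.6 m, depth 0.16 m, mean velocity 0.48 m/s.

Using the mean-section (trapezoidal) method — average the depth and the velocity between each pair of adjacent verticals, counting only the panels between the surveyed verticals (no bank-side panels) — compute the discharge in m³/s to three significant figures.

4.38 m³/s

Panel 1-2: Δb = 3.7 m, d̄ = (0.19+0.81)/2 = 0.5, v̄ = (0.63+1.07)/2 = 0.85 → q = 3.7×0.5×0.85 = 1.573 m³/s
Panel 2-3: Δb = 4.3 m, d̄ = (0.81+0.41)/2 = 0.61, v̄ = (1.07+0.84)/2 = 0.955 → q = 4.3×0.61×0.955 = 2.505 m³/s
Panel 3-4: Δb = 1.6 m, d̄ = (0.41+0.16)/2 = 0.285, v̄ = (0.84+0.48)/2 = 0.66 → q = 1.6×0.285×0.66 = 0.3010 m³/s
Q = Σ q = 4.378 m³/s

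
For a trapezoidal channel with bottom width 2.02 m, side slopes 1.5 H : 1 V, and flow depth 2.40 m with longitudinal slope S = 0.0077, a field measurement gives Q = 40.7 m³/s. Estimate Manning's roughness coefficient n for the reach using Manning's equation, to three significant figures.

A = (b + z·y)·y = (2.02 + 1.5×2.40)×2.40 = 13.49 m²
P = b + 2y√(1+z²) = 2.02 + 2×2.40×√(1+1.5²) = 10.67 m
R = A/P = 13.49/10.67 = 1.264 m
n = (1/Q)·A·R^(2/3)·S^(1/2) = (1/40.7) × 13.49 × 1.169 × 0.08775 = 0.03399

0.0340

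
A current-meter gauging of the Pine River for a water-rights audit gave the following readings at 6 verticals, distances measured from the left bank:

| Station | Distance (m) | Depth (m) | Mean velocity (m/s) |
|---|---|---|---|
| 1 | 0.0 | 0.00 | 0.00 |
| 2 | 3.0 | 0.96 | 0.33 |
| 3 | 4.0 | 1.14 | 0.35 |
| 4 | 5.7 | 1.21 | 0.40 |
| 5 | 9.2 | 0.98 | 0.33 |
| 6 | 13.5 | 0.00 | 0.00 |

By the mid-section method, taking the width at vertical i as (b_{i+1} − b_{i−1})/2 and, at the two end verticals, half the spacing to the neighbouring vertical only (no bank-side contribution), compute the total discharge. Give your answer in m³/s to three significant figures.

3.69 m³/s

w_2 = (4.0 − 0.0)/2 = 2 m; q_2 = 0.33 × 0.96 × 2 = 0.6336 m³/s
w_3 = (5.7 − 3.0)/2 = 1.35 m; q_3 = 0.35 × 1.14 × 1.35 = 0.5387 m³/s
w_4 = (9.2 − 4.0)/2 = 2.6 m; q_4 = 0.40 × 1.21 × 2.6 = 1.258 m³/s
w_5 = (13.5 − 5.7)/2 = 3.9 m; q_5 = 0.33 × 0.98 × 3.9 = 1.261 m³/s
Stations 1, 6 contribute zero (depth or velocity is 0).
Q = Σ qᵢ = 3.692 m³/s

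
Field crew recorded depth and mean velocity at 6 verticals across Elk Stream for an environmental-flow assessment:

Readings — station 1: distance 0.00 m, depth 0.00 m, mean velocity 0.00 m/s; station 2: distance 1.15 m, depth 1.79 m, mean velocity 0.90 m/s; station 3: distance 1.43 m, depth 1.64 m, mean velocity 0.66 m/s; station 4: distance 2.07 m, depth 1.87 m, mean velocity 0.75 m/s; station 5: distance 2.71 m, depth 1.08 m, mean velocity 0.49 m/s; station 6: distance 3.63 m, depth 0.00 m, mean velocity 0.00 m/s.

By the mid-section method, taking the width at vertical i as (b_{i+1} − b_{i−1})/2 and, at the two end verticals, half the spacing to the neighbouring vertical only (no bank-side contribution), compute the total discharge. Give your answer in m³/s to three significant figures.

2.96 m³/s

w_2 = (1.43 − 0.00)/2 = 0.715 m; q_2 = 0.90 × 1.79 × 0.715 = 1.152 m³/s
w_3 = (2.07 − 1.15)/2 = 0.46 m; q_3 = 0.66 × 1.64 × 0.46 = 0.4979 m³/s
w_4 = (2.71 − 1.43)/2 = 0.64 m; q_4 = 0.75 × 1.87 × 0.64 = 0.8976 m³/s
w_5 = (3.63 − 2.07)/2 = 0.78 m; q_5 = 0.49 × 1.08 × 0.78 = 0.4128 m³/s
Stations 1, 6 contribute zero (depth or velocity is 0).
Q = Σ qᵢ = 2.960 m³/s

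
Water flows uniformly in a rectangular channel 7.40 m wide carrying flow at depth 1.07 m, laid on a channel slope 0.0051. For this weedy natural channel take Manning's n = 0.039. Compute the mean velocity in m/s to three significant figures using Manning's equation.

1.62 m/s

A = b·y = 7.40 × 1.07 = 7.918 m²
P = b + 2y = 7.40 + 2×1.07 = 9.540 m
R = A/P = 7.918/9.540 = 0.8300 m
Q = (1/n)·A·R^(2/3)·S^(1/2) = (1/0.039) × 7.918 × 0.8300^(2/3) × 0.0051^(1/2) = 12.81 m³/s
V = Q/A = 12.81/7.918 = 1.617 m/s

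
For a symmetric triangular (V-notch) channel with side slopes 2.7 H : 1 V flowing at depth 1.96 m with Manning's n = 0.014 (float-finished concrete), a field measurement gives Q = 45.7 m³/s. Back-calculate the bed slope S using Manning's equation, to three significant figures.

0.00426

A = z·y² = 2.7×1.96² = 10.37 m²
P = 2y√(1+z²) = 2×1.96×√(1+2.7²) = 11.29 m
R = A/P = 10.37/11.29 = 0.9190 m
S = (Q·n / (1·A·R^(2/3)))² = (45.7×0.014 / (1×10.37×0.9452))² = 0.004258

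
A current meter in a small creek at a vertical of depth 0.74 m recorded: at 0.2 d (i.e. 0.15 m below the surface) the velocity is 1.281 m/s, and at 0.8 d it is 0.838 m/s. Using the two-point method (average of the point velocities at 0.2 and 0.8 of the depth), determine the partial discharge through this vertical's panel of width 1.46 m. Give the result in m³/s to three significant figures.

v̄ = (1.281 + 0.838) / 2 = 1.060 m/s
q = v̄ × d × w = 1.060 × 0.74 × 1.46 = 1.145 m³/s

1.14 m³/s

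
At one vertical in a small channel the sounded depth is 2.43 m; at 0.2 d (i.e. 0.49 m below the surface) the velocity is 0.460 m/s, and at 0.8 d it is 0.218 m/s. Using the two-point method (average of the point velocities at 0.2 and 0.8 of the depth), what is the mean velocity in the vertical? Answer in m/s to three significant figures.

0.339 m/s

v̄ = (0.460 + 0.218) / 2 = 0.3390 m/s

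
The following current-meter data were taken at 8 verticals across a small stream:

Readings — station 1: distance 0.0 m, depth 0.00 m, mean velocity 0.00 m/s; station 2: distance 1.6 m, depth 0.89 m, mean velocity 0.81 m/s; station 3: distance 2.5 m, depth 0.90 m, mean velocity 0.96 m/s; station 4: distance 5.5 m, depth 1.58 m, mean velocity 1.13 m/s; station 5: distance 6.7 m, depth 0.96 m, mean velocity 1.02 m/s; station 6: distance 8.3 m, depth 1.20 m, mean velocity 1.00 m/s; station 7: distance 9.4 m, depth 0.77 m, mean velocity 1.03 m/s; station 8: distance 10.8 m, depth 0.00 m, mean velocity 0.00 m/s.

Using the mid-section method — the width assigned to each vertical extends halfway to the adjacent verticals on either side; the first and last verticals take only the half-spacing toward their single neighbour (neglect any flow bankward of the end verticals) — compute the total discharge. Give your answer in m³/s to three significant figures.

10.3 m³/s

w_2 = (2.5 − 0.0)/2 = 1.25 m; q_2 = 0.81 × 0.89 × 1.25 = 0.9011 m³/s
w_3 = (5.5 − 1.6)/2 = 1.95 m; q_3 = 0.96 × 0.90 × 1.95 = 1.685 m³/s
w_4 = (6.7 − 2.5)/2 = 2.1 m; q_4 = 1.13 × 1.58 × 2.1 = 3.749 m³/s
w_5 = (8.3 − 5.5)/2 = 1.4 m; q_5 = 1.02 × 0.96 × 1.4 = 1.371 m³/s
w_6 = (9.4 − 6.7)/2 = 1.35 m; q_6 = 1.00 × 1.20 × 1.35 = 1.620 m³/s
w_7 = (10.8 − 8.3)/2 = 1.25 m; q_7 = 1.03 × 0.77 × 1.25 = 0.9914 m³/s
Stations 1, 8 contribute zero (depth or velocity is 0).
Q = Σ qᵢ = 10.32 m³/s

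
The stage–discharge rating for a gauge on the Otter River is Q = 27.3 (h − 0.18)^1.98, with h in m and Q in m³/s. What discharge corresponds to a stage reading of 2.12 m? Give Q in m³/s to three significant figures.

Q = 27.3 × (2.12 − 0.18)^1.98 = 27.3 × 1.94^1.98 = 101.4 m³/s

101 m³/s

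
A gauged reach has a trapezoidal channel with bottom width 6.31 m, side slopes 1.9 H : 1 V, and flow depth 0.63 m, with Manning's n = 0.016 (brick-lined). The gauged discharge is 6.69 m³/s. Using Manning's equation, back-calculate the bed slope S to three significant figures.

A = (b + z·y)·y = (6.31 + 1.9×0.63)×0.63 = 4.729 m²
P = b + 2y√(1+z²) = 6.31 + 2×0.63×√(1+1.9²) = 9.015 m
R = A/P = 4.729/9.015 = 0.5246 m
S = (Q·n / (1·A·R^(2/3)))² = (6.69×0.016 / (1×4.729×0.6505))² = 0.001211

0.00121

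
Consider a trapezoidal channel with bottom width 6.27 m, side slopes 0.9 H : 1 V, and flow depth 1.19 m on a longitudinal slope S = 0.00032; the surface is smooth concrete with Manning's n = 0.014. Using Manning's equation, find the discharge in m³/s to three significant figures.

10.6 m³/s

A = (b + z·y)·y = (6.27 + 0.9×1.19)×1.19 = 8.736 m²
P = b + 2y√(1+z²) = 6.27 + 2×1.19×√(1+0.9²) = 9.472 m
R = A/P = 8.736/9.472 = 0.9223 m
Q = (1/n)·A·R^(2/3)·S^(1/2) = (1/0.014) × 8.736 × 0.9223^(2/3) × 0.00032^(1/2) = 10.58 m³/s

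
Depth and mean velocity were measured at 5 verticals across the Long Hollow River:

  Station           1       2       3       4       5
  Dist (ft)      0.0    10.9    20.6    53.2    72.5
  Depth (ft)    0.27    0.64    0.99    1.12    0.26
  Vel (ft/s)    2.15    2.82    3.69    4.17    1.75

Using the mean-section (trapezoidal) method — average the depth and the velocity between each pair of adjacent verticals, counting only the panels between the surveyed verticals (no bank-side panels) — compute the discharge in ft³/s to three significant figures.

213 ft³/s

Panel 1-2: Δb = 10.9 ft, d̄ = (0.27+0.64)/2 = 0.455, v̄ = (2.15+2.82)/2 = 2.485 → q = 10.9×0.455×2.485 = 12.32 ft³/s
Panel 2-3: Δb = 9.7 ft, d̄ = (0.64+0.99)/2 = 0.815, v̄ = (2.82+3.69)/2 = 3.255 → q = 9.7×0.815×3.255 = 25.73 ft³/s
Panel 3-4: Δb = 32.6 ft, d̄ = (0.99+1.12)/2 = 1.055, v̄ = (3.69+4.17)/2 = 3.93 → q = 32.6×1.055×3.93 = 135.2 ft³/s
Panel 4-5: Δb = 19.3 ft, d̄ = (1.12+0.26)/2 = 0.69, v̄ = (4.17+1.75)/2 = 2.96 → q = 19.3×0.69×2.96 = 39.42 ft³/s
Q = Σ q = 212.6 ft³/s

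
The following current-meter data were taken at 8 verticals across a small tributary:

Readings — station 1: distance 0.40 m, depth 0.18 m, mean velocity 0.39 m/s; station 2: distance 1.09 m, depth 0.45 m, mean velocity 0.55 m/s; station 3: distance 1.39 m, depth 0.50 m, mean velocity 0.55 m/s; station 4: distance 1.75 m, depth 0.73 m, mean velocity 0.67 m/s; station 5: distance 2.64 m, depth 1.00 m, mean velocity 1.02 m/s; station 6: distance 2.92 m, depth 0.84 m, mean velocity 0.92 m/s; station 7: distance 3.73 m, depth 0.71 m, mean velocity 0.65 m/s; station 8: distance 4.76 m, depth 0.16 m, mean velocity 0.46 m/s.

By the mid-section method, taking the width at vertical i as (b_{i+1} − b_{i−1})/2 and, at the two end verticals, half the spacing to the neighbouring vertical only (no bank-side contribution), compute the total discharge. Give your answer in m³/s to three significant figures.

w_1 = (1.09 − 0.40)/2 = 0.345 m; q_1 = 0.39 × 0.18 × 0.345 = 0.02422 m³/s
w_2 = (1.39 − 0.40)/2 = 0.495 m; q_2 = 0.55 × 0.45 × 0.495 = 0.1225 m³/s
w_3 = (1.75 − 1.09)/2 = 0.33 m; q_3 = 0.55 × 0.50 × 0.33 = 0.09075 m³/s
w_4 = (2.64 − 1.39)/2 = 0.625 m; q_4 = 0.67 × 0.73 × 0.625 = 0.3057 m³/s
w_5 = (2.92 − 1.75)/2 = 0.585 m; q_5 = 1.02 × 1.00 × 0.585 = 0.5967 m³/s
w_6 = (3.73 − 2.64)/2 = 0.545 m; q_6 = 0.92 × 0.84 × 0.545 = 0.4212 m³/s
w_7 = (4.76 − 2.92)/2 = 0.92 m; q_7 = 0.65 × 0.71 × 0.92 = 0.4246 m³/s
w_8 = (4.76 − 3.73)/2 = 0.515 m; q_8 = 0.46 × 0.16 × 0.515 = 0.03790 m³/s
Q = Σ qᵢ = 2.024 m³/s

2.02 m³/s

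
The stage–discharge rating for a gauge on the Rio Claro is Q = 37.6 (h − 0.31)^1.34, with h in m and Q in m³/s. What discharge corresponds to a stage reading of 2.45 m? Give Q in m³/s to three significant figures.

Q = 37.6 × (2.45 − 0.31)^1.34 = 37.6 × 2.14^1.34 = 104.2 m³/s

104 m³/s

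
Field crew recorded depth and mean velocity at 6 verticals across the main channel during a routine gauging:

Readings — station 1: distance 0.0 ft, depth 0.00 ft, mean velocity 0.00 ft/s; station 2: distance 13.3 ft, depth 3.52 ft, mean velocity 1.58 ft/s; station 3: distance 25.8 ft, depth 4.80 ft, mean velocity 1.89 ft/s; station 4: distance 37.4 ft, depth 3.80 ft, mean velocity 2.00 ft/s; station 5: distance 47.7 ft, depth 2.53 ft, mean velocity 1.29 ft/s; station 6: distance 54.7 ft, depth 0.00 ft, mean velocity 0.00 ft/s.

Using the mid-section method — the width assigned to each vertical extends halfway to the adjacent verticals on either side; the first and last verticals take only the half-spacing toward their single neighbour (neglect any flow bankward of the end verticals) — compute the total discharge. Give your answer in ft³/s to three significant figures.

w_2 = (25.8 − 0.0)/2 = 12.9 ft; q_2 = 1.58 × 3.52 × 12.9 = 71.74 ft³/s
w_3 = (37.4 − 13.3)/2 = 12.05 ft; q_3 = 1.89 × 4.80 × 12.05 = 109.3 ft³/s
w_4 = (47.7 − 25.8)/2 = 10.95 ft; q_4 = 2.00 × 3.80 × 10.95 = 83.22 ft³/s
w_5 = (54.7 − 37.4)/2 = 8.65 ft; q_5 = 1.29 × 2.53 × 8.65 = 28.23 ft³/s
Stations 1, 6 contribute zero (depth or velocity is 0).
Q = Σ qᵢ = 292.5 ft³/s

293 ft³/s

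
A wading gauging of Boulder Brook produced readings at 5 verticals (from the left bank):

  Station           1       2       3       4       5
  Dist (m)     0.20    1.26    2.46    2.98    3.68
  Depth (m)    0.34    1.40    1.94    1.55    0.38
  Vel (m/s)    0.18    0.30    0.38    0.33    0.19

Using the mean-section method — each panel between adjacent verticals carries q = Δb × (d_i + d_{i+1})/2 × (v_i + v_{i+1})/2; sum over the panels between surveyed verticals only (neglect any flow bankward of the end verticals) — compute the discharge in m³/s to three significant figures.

1.40 m³/s

Panel 1-2: Δb = 1.06 m, d̄ = (0.34+1.40)/2 = 0.87, v̄ = (0.18+0.30)/2 = 0.24 → q = 1.06×0.87×0.24 = 0.2213 m³/s
Panel 2-3: Δb = 1.2 m, d̄ = (1.40+1.94)/2 = 1.67, v̄ = (0.30+0.38)/2 = 0.34 → q = 1.2×1.67×0.34 = 0.6814 m³/s
Panel 3-4: Δb = 0.52 m, d̄ = (1.94+1.55)/2 = 1.745, v̄ = (0.38+0.33)/2 = 0.355 → q = 0.52×1.745×0.355 = 0.3221 m³/s
Panel 4-5: Δb = 0.7 m, d̄ = (1.55+0.38)/2 = 0.965, v̄ = (0.33+0.19)/2 = 0.26 → q = 0.7×0.965×0.26 = 0.1756 m³/s
Q = Σ q = 1.400 m³/s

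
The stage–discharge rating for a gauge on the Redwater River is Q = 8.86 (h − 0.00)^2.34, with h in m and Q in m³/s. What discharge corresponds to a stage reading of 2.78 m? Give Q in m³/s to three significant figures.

Q = 8.86 × (2.78 − 0.00)^2.34 = 8.86 × 2.78^2.34 = 96.94 m³/s

96.9 m³/s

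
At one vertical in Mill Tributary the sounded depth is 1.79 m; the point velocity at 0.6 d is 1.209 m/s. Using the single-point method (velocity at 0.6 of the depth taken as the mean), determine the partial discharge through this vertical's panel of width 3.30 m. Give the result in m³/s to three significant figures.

v̄ = v₀.₆ = 1.209 m/s
q = v̄ × d × w = 1.209 × 1.79 × 3.30 = 7.142 m³/s

7.14 m³/s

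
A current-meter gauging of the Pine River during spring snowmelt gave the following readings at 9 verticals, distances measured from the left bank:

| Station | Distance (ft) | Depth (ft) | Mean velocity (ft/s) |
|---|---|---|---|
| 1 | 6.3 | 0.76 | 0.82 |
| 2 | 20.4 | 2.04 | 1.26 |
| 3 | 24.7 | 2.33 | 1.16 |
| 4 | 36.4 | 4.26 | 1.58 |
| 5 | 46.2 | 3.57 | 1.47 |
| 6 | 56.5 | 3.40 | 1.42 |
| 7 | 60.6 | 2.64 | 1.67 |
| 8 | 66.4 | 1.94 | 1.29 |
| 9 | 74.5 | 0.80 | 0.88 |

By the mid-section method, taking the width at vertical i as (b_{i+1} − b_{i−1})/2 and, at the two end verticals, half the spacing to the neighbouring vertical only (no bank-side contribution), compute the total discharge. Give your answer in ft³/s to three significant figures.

252 ft³/s

w_1 = (20.4 − 6.3)/2 = 7.05 ft; q_1 = 0.82 × 0.76 × 7.05 = 4.394 ft³/s
w_2 = (24.7 − 6.3)/2 = 9.2 ft; q_2 = 1.26 × 2.04 × 9.2 = 23.65 ft³/s
w_3 = (36.4 − 20.4)/2 = 8 ft; q_3 = 1.16 × 2.33 × 8 = 21.62 ft³/s
w_4 = (46.2 − 24.7)/2 = 10.75 ft; q_4 = 1.58 × 4.26 × 10.75 = 72.36 ft³/s
w_5 = (56.5 − 36.4)/2 = 10.05 ft; q_5 = 1.47 × 3.57 × 10.05 = 52.74 ft³/s
w_6 = (60.6 − 46.2)/2 = 7.2 ft; q_6 = 1.42 × 3.40 × 7.2 = 34.76 ft³/s
w_7 = (66.4 − 56.5)/2 = 4.95 ft; q_7 = 1.67 × 2.64 × 4.95 = 21.82 ft³/s
w_8 = (74.5 − 60.6)/2 = 6.95 ft; q_8 = 1.29 × 1.94 × 6.95 = 17.39 ft³/s
w_9 = (74.5 − 66.4)/2 = 4.05 ft; q_9 = 0.88 × 0.80 × 4.05 = 2.851 ft³/s
Q = Σ qᵢ = 251.6 ft³/s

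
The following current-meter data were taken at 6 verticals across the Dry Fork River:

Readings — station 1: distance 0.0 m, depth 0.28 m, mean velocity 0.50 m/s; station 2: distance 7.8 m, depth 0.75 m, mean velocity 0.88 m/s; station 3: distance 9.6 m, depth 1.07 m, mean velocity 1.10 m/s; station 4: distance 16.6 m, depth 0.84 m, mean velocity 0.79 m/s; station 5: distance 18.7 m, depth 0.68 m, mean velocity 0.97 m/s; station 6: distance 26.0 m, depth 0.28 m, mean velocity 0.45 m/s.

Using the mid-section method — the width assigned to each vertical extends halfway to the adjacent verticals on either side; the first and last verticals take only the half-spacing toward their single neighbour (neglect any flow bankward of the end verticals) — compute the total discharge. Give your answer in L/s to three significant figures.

w_1 = (7.8 − 0.0)/2 = 3.9 m; q_1 = 0.50 × 0.28 × 3.9 = 0.5460 m³/s
w_2 = (9.6 − 0.0)/2 = 4.8 m; q_2 = 0.88 × 0.75 × 4.8 = 3.168 m³/s
w_3 = (16.6 − 7.8)/2 = 4.4 m; q_3 = 1.10 × 1.07 × 4.4 = 5.179 m³/s
w_4 = (18.7 − 9.6)/2 = 4.55 m; q_4 = 0.79 × 0.84 × 4.55 = 3.019 m³/s
w_5 = (26.0 − 16.6)/2 = 4.7 m; q_5 = 0.97 × 0.68 × 4.7 = 3.100 m³/s
w_6 = (26.0 − 18.7)/2 = 3.65 m; q_6 = 0.45 × 0.28 × 3.65 = 0.4599 m³/s
Q = Σ qᵢ = 15.47 m³/s
= 15.47 × 1000 = 15470 L/s

15500 L/s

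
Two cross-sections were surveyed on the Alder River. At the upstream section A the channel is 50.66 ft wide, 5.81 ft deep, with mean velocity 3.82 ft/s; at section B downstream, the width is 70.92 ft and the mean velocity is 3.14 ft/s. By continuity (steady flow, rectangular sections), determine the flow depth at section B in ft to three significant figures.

5.05 ft

Q = A₁V₁ = (50.66×5.81) × 3.82 = 1124 ft³/s
d₂ = Q/(b₂ V₂) = 1124/(70.92×3.14) = 5.049 ft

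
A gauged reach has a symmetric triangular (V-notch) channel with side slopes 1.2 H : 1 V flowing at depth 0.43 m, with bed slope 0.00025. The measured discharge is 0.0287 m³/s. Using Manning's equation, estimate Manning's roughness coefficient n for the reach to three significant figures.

A = z·y² = 1.2×0.43² = 0.2219 m²
P = 2y√(1+z²) = 2×0.43×√(1+1.2²) = 1.343 m
R = A/P = 0.2219/1.343 = 0.1652 m
n = (1/Q)·A·R^(2/3)·S^(1/2) = (1/0.0287) × 0.2219 × 0.3010 × 0.01581 = 0.03680

0.0368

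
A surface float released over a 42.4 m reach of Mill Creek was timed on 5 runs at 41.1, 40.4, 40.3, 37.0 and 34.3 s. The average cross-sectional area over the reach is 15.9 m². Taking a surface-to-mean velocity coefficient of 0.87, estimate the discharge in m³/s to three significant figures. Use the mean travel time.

t̄ = (41.1 + 40.4 + 40.3 + 37.0 + 34.3) / 5 = 38.62 s
v_surface = L / t̄ = 42.4 / 38.62 = 1.098 m/s
v_mean = 0.87 × 1.098 = 0.9552 m/s
Q = A × v_mean = 15.9 × 0.9552 = 15.19 m³/s

15.2 m³/s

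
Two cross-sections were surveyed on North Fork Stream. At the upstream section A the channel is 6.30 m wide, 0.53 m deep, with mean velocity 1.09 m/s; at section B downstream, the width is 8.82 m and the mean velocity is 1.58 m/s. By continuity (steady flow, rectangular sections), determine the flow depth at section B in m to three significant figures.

Q = A₁V₁ = (6.30×0.53) × 1.09 = 3.640 m³/s
d₂ = Q/(b₂ V₂) = 3.640/(8.82×1.58) = 0.2612 m

0.261 m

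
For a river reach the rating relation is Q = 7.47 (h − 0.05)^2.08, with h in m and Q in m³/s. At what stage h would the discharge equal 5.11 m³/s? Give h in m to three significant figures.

0.883 m

h − h₀ = (Q/C)^(1/b) = (5.11/7.47)^(1/2.08) = 0.8331 m
h = 0.05 + 0.8331 = 0.8831 m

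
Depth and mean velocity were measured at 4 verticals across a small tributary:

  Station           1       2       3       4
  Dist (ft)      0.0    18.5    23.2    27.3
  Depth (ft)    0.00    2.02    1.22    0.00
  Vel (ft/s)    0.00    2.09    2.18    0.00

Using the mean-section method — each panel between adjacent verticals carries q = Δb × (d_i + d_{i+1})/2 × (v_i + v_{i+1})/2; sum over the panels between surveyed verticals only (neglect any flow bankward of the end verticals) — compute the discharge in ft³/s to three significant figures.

38.5 ft³/s

Panel 1-2: Δb = 18.5 ft, d̄ = (0.00+2.02)/2 = 1.01, v̄ = (0.00+2.09)/2 = 1.045 → q = 18.5×1.01×1.045 = 19.53 ft³/s
Panel 2-3: Δb = 4.7 ft, d̄ = (2.02+1.22)/2 = 1.62, v̄ = (2.09+2.18)/2 = 2.135 → q = 4.7×1.62×2.135 = 16.26 ft³/s
Panel 3-4: Δb = 4.1 ft, d̄ = (1.22+0.00)/2 = 0.61, v̄ = (2.18+0.00)/2 = 1.09 → q = 4.1×0.61×1.09 = 2.726 ft³/s
Q = Σ q = 38.51 ft³/s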